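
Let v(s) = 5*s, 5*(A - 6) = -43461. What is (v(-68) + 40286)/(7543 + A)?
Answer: -99865/2858 ≈ -34.942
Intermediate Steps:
A = -43431/5 (A = 6 + (⅕)*(-43461) = 6 - 43461/5 = -43431/5 ≈ -8686.2)
(v(-68) + 40286)/(7543 + A) = (5*(-68) + 40286)/(7543 - 43431/5) = (-340 + 40286)/(-5716/5) = 39946*(-5/5716) = -99865/2858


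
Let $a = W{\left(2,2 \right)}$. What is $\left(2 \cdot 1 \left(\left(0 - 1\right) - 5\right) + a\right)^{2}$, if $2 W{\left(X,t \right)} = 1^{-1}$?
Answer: $\frac{529}{4} \approx 132.25$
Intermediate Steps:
$W{\left(X,t \right)} = \frac{1}{2}$ ($W{\left(X,t \right)} = \frac{1}{2 \cdot 1} = \frac{1}{2} \cdot 1 = \frac{1}{2}$)
$a = \frac{1}{2} \approx 0.5$
$\left(2 \cdot 1 \left(\left(0 - 1\right) - 5\right) + a\right)^{2} = \left(2 \cdot 1 \left(\left(0 - 1\right) - 5\right) + \frac{1}{2}\right)^{2} = \left(2 \left(-1 - 5\right) + \frac{1}{2}\right)^{2} = \left(2 \left(-6\right) + \frac{1}{2}\right)^{2} = \left(-12 + \frac{1}{2}\right)^{2} = \left(- \frac{23}{2}\right)^{2} = \frac{529}{4}$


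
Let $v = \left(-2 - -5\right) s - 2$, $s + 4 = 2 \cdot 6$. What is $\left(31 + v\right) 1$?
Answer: $53$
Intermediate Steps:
$s = 8$ ($s = -4 + 2 \cdot 6 = -4 + 12 = 8$)
$v = 22$ ($v = \left(-2 - -5\right) 8 - 2 = \left(-2 + 5\right) 8 - 2 = 3 \cdot 8 - 2 = 24 - 2 = 22$)
$\left(31 + v\right) 1 = \left(31 + 22\right) 1 = 53 \cdot 1 = 53$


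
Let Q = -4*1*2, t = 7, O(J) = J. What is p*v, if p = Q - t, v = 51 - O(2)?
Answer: -735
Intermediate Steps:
Q = -8 (Q = -4*2 = -8)
v = 49 (v = 51 - 1*2 = 51 - 2 = 49)
p = -15 (p = -8 - 1*7 = -8 - 7 = -15)
p*v = -15*49 = -735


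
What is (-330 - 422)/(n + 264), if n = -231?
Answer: -752/33 ≈ -22.788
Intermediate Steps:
(-330 - 422)/(n + 264) = (-330 - 422)/(-231 + 264) = -752/33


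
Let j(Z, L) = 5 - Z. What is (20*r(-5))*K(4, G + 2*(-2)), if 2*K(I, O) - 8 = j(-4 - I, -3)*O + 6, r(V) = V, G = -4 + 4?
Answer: 1900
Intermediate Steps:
G = 0
K(I, O) = 7 + O*(9 + I)/2 (K(I, O) = 4 + ((5 - (-4 - I))*O + 6)/2 = 4 + ((5 + (4 + I))*O + 6)/2 = 4 + ((9 + I)*O + 6)/2 = 4 + (O*(9 + I) + 6)/2 = 4 + (6 + O*(9 + I))/2 = 4 + (3 + O*(9 + I)/2) = 7 + O*(9 + I)/2)
(20*r(-5))*K(4, G + 2*(-2)) = (20*(-5))*(7 + (0 + 2*(-2))*(9 + 4)/2) = -100*(7 + (½)*(0 - 4)*13) = -100*(7 + (½)*(-4)*13) = -100*(7 - 26) = -100*(-19) = 1900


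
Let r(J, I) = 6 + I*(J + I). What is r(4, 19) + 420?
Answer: 863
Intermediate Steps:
r(J, I) = 6 + I*(I + J)
r(4, 19) + 420 = (6 + 19² + 19*4) + 420 = (6 + 361 + 76) + 420 = 443 + 420 = 863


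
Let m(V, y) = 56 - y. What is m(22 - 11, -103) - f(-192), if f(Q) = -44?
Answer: 203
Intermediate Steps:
m(22 - 11, -103) - f(-192) = (56 - 1*(-103)) - 1*(-44) = (56 + 103) + 44 = 159 + 44 = 203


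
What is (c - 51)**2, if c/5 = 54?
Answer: 47961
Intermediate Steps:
c = 270 (c = 5*54 = 270)
(c - 51)**2 = (270 - 51)**2 = 219**2 = 47961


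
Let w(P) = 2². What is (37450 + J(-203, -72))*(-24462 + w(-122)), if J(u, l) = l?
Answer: -914191124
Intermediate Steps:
w(P) = 4
(37450 + J(-203, -72))*(-24462 + w(-122)) = (37450 - 72)*(-24462 + 4) = 37378*(-24458) = -914191124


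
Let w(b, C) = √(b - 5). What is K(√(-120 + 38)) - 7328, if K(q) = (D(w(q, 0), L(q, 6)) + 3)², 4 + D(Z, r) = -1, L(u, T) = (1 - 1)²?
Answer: -7324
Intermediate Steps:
w(b, C) = √(-5 + b)
L(u, T) = 0 (L(u, T) = 0² = 0)
D(Z, r) = -5 (D(Z, r) = -4 - 1 = -5)
K(q) = 4 (K(q) = (-5 + 3)² = (-2)² = 4)
K(√(-120 + 38)) - 7328 = 4 - 7328 = -7324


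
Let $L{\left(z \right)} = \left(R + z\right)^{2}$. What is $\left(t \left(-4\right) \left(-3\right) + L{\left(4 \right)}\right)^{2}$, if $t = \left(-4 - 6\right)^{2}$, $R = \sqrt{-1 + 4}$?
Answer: $1486153 + 19504 \sqrt{3} \approx 1.5199 \cdot 10^{6}$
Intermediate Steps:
$R = \sqrt{3} \approx 1.732$
$t = 100$ ($t = \left(-4 - 6\right)^{2} = \left(-10\right)^{2} = 100$)
$L{\left(z \right)} = \left(z + \sqrt{3}\right)^{2}$ ($L{\left(z \right)} = \left(\sqrt{3} + z\right)^{2} = \left(z + \sqrt{3}\right)^{2}$)
$\left(t \left(-4\right) \left(-3\right) + L{\left(4 \right)}\right)^{2} = \left(100 \left(-4\right) \left(-3\right) + \left(4 + \sqrt{3}\right)^{2}\right)^{2} = \left(\left(-400\right) \left(-3\right) + \left(4 + \sqrt{3}\right)^{2}\right)^{2} = \left(1200 + \left(4 + \sqrt{3}\right)^{2}\right)^{2}$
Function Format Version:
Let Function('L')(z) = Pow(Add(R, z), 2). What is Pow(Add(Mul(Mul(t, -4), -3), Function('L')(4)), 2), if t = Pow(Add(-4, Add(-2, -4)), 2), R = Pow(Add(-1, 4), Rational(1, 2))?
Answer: Add(1486153, Mul(19504, Pow(3, Rational(1, 2)))) ≈ 1.5199e+6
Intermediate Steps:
R = Pow(3, Rational(1, 2)) ≈ 1.7320
t = 100 (t = Pow(Add(-4, -6), 2) = Pow(-10, 2) = 100)
Function('L')(z) = Pow(Add(z, Pow(3, Rational(1, 2))), 2) (Function('L')(z) = Pow(Add(Pow(3, Rational(1, 2)), z), 2) = Pow(Add(z, Pow(3, Rational(1, 2))), 2))
Pow(Add(Mul(Mul(t, -4), -3), Function('L')(4)), 2) = Pow(Add(Mul(Mul(100, -4), -3), Pow(Add(4, Pow(3, Rational(1, 2))), 2)), 2) = Pow(Add(Mul(-400, -3), Pow(Add(4, Pow(3, Rational(1, 2))), 2)), 2) = Pow(Add(1200, Pow(Add(4, Pow(3, Rational(1, 2))), 2)), 2)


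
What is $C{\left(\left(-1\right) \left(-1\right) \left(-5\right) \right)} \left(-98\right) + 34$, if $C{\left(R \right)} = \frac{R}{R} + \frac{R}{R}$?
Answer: $-162$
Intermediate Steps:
$C{\left(R \right)} = 2$ ($C{\left(R \right)} = 1 + 1 = 2$)
$C{\left(\left(-1\right) \left(-1\right) \left(-5\right) \right)} \left(-98\right) + 34 = 2 \left(-98\right) + 34 = -196 + 34 = -162$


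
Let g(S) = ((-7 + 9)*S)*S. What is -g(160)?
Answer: -51200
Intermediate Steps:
g(S) = 2*S² (g(S) = (2*S)*S = 2*S²)
-g(160) = -2*160² = -2*25600 = -1*51200 = -51200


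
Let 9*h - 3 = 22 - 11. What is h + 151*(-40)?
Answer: -54346/9 ≈ -6038.4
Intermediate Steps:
h = 14/9 (h = ⅓ + (22 - 11)/9 = ⅓ + (⅑)*11 = ⅓ + 11/9 = 14/9 ≈ 1.5556)
h + 151*(-40) = 14/9 + 151*(-40) = 14/9 - 6040 = -54346/9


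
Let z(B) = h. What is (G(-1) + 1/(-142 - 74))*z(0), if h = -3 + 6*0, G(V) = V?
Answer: 217/72 ≈ 3.0139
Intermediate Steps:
h = -3 (h = -3 + 0 = -3)
z(B) = -3
(G(-1) + 1/(-142 - 74))*z(0) = (-1 + 1/(-142 - 74))*(-3) = (-1 + 1/(-216))*(-3) = (-1 - 1/216)*(-3) = -217/216*(-3) = 217/72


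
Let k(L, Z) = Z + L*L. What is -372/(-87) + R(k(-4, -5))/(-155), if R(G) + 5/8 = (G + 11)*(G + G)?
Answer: 41617/35960 ≈ 1.1573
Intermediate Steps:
k(L, Z) = Z + L**2
R(G) = -5/8 + 2*G*(11 + G) (R(G) = -5/8 + (G + 11)*(G + G) = -5/8 + (11 + G)*(2*G) = -5/8 + 2*G*(11 + G))
-372/(-87) + R(k(-4, -5))/(-155) = -372/(-87) + (-5/8 + 2*(-5 + (-4)**2)**2 + 22*(-5 + (-4)**2))/(-155) = -372*(-1/87) + (-5/8 + 2*(-5 + 16)**2 + 22*(-5 + 16))*(-1/155) = 124/29 + (-5/8 + 2*11**2 + 22*11)*(-1/155) = 124/29 + (-5/8 + 2*121 + 242)*(-1/155) = 124/29 + (-5/8 + 242 + 242)*(-1/155) = 124/29 + (3867/8)*(-1/155) = 124/29 - 3867/1240 = 41617/35960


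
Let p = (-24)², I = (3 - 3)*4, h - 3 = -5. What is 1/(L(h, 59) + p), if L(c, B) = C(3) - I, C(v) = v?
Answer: 1/579 ≈ 0.0017271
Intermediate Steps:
h = -2 (h = 3 - 5 = -2)
I = 0 (I = 0*4 = 0)
L(c, B) = 3 (L(c, B) = 3 - 1*0 = 3 + 0 = 3)
p = 576
1/(L(h, 59) + p) = 1/(3 + 576) = 1/579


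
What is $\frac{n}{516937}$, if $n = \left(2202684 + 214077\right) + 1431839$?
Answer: $\frac{3848600}{516937} \approx 7.445$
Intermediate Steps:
$n = 3848600$ ($n = 2416761 + 1431839 = 3848600$)
$\frac{n}{516937} = \frac{3848600}{516937}$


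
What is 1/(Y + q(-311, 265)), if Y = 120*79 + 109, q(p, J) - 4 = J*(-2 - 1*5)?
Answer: 1/7738 ≈ 0.00012923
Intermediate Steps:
q(p, J) = 4 - 7*J (q(p, J) = 4 + J*(-2 - 1*5) = 4 + J*(-2 - 5) = 4 + J*(-7) = 4 - 7*J)
Y = 9589 (Y = 9480 + 109 = 9589)
1/(Y + q(-311, 265)) = 1/(9589 + (4 - 7*265)) = 1/(9589 + (4 - 1855)) = 1/(9589 - 1851) = 1/7738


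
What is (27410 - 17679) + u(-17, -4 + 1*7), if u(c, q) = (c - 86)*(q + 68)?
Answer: 2418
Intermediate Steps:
u(c, q) = (-86 + c)*(68 + q)
(27410 - 17679) + u(-17, -4 + 1*7) = (27410 - 17679) + (-5848 - 86*(-4 + 1*7) + 68*(-17) - 17*(-4 + 1*7)) = 9731 + (-5848 - 86*(-4 + 7) - 1156 - 17*(-4 + 7)) = 9731 + (-5848 - 86*3 - 1156 - 17*3) = 9731 + (-5848 - 258 - 1156 - 51) = 9731 - 7313 = 2418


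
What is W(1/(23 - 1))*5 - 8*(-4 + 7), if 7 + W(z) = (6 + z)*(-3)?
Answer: -3293/22 ≈ -149.68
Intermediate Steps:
W(z) = -25 - 3*z (W(z) = -7 + (6 + z)*(-3) = -7 + (-18 - 3*z) = -25 - 3*z)
W(1/(23 - 1))*5 - 8*(-4 + 7) = (-25 - 3/(23 - 1))*5 - 8*(-4 + 7) = (-25 - 3/22)*5 - 8*3 = (-25 - 3*1/22)*5 - 24 = (-25 - 3/22)*5 - 24 = -553/22*5 - 24 = -2765/22 - 24 = -3293/22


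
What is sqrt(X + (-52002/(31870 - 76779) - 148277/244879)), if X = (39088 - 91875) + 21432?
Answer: 2*I*sqrt(948001484676037474575835)/10997271011 ≈ 177.07*I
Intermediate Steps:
X = -31355 (X = -52787 + 21432 = -31355)
sqrt(X + (-52002/(31870 - 76779) - 148277/244879)) = sqrt(-31355 + (-52002/(31870 - 76779) - 148277/244879)) = sqrt(-31355 + (-52002/(-44909) - 148277*1/244879)) = sqrt(-31355 + (-52002*(-1/44909) - 148277/244879)) = sqrt(-31355 + (52002/44909 - 148277/244879)) = sqrt(-31355 + 6075225965/10997271011) = sqrt(-344813357323940/10997271011) = 2*I*sqrt(948001484676037474575835)/10997271011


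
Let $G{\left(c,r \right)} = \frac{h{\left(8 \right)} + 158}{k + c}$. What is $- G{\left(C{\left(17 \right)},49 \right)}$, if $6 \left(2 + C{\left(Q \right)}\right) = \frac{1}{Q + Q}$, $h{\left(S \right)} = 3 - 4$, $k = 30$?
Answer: $- \frac{32028}{5713} \approx -5.6062$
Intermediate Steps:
$h{\left(S \right)} = -1$
$C{\left(Q \right)} = -2 + \frac{1}{12 Q}$ ($C{\left(Q \right)} = -2 + \frac{1}{6 \left(Q + Q\right)} = -2 + \frac{1}{6 \cdot 2 Q} = -2 + \frac{\frac{1}{2} \frac{1}{Q}}{6} = -2 + \frac{1}{12 Q}$)
$G{\left(c,r \right)} = \frac{157}{30 + c}$ ($G{\left(c,r \right)} = \frac{-1 + 158}{30 + c} = \frac{157}{30 + c}$)
$- G{\left(C{\left(17 \right)},49 \right)} = - \frac{157}{30 - \left(2 - \frac{1}{12 \cdot 17}\right)} = - \frac{157}{30 + \left(-2 + \frac{1}{12} \cdot \frac{1}{17}\right)} = - \frac{157}{30 + \left(-2 + \frac{1}{204}\right)} = - \frac{157}{30 - \frac{407}{204}} = - \frac{157}{\frac{5713}{204}} = - \frac{157 \cdot 204}{5713} = \left(-1\right) \frac{32028}{5713} = - \frac{32028}{5713}$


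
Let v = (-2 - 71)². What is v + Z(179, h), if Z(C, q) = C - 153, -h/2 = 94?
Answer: 5355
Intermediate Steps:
h = -188 (h = -2*94 = -188)
v = 5329 (v = (-73)² = 5329)
Z(C, q) = -153 + C
v + Z(179, h) = 5329 + (-153 + 179) = 5329 + 26 = 5355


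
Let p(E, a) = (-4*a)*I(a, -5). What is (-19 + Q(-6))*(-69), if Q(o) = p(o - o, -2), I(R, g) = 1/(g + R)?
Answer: 9729/7 ≈ 1389.9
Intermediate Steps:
I(R, g) = 1/(R + g)
p(E, a) = -4*a/(-5 + a) (p(E, a) = (-4*a)/(a - 5) = (-4*a)/(-5 + a) = -4*a/(-5 + a))
Q(o) = -8/7 (Q(o) = -4*(-2)/(-5 - 2) = -4*(-2)/(-7) = -4*(-2)*(-1/7) = -8/7)
(-19 + Q(-6))*(-69) = (-19 - 8/7)*(-69) = -141/7*(-69) = 9729/7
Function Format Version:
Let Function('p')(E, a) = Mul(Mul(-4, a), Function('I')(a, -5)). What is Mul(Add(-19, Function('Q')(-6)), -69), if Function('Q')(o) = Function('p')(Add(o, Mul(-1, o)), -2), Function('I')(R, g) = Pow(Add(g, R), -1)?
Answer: Rational(9729, 7) ≈ 1389.9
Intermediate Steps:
Function('I')(R, g) = Pow(Add(R, g), -1)
Function('p')(E, a) = Mul(-4, a, Pow(Add(-5, a), -1)) (Function('p')(E, a) = Mul(Mul(-4, a), Pow(Add(a, -5), -1)) = Mul(Mul(-4, a), Pow(Add(-5, a), -1)) = Mul(-4, a, Pow(Add(-5, a), -1)))
Function('Q')(o) = Rational(-8, 7) (Function('Q')(o) = Mul(-4, -2, Pow(Add(-5, -2), -1)) = Mul(-4, -2, Pow(-7, -1)) = Mul(-4, -2, Rational(-1, 7)) = Rational(-8, 7))
Mul(Add(-19, Function('Q')(-6)), -69) = Mul(Add(-19, Rational(-8, 7)), -69) = Mul(Rational(-141, 7), -69) = Rational(9729, 7)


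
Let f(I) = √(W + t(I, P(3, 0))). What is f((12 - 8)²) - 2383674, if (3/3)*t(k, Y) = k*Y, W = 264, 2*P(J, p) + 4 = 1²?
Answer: -2383674 + 4*√15 ≈ -2.3837e+6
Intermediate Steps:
P(J, p) = -3/2 (P(J, p) = -2 + (½)*1² = -2 + (½)*1 = -2 + ½ = -3/2)
t(k, Y) = Y*k (t(k, Y) = k*Y = Y*k)
f(I) = √(264 - 3*I/2)
f((12 - 8)²) - 2383674 = √(1056 - 6*(12 - 8)²)/2 - 2383674 = √(1056 - 6*4²)/2 - 2383674 = √(1056 - 6*16)/2 - 2383674 = √(1056 - 96)/2 - 2383674 = √960/2 - 2383674 = (8*√15)/2 - 2383674 = 4*√15 - 2383674 = -2383674 + 4*√15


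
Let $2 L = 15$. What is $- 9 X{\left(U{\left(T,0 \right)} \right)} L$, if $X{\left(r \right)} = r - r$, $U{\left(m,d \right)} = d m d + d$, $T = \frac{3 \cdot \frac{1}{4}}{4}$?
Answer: $0$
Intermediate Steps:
$L = \frac{15}{2}$ ($L = \frac{1}{2} \cdot 15 = \frac{15}{2} \approx 7.5$)
$T = \frac{3}{16}$ ($T = 3 \cdot \frac{1}{4} \cdot \frac{1}{4} = \frac{3}{4} \cdot \frac{1}{4} = \frac{3}{16} \approx 0.1875$)
$U{\left(m,d \right)} = d + m d^{2}$ ($U{\left(m,d \right)} = m d^{2} + d = d + m d^{2}$)
$X{\left(r \right)} = 0$
$- 9 X{\left(U{\left(T,0 \right)} \right)} L = \left(-9\right) 0 \cdot \frac{15}{2} = 0 \cdot \frac{15}{2} = 0$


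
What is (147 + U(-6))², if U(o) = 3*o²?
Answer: 65025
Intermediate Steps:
(147 + U(-6))² = (147 + 3*(-6)²)² = (147 + 3*36)² = (147 + 108)² = 255² = 65025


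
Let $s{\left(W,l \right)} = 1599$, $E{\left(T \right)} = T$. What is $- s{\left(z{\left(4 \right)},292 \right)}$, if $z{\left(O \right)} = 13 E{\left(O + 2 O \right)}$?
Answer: $-1599$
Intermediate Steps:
$z{\left(O \right)} = 39 O$ ($z{\left(O \right)} = 13 \left(O + 2 O\right) = 13 \cdot 3 O = 39 O$)
$- s{\left(z{\left(4 \right)},292 \right)} = \left(-1\right) 1599 = -1599$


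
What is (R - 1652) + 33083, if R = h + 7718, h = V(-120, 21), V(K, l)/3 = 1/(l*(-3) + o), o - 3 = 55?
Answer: 195742/5 ≈ 39148.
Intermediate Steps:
o = 58 (o = 3 + 55 = 58)
V(K, l) = 3/(58 - 3*l) (V(K, l) = 3/(l*(-3) + 58) = 3/(-3*l + 58) = 3/(58 - 3*l))
h = -3/5 (h = -3/(-58 + 3*21) = -3/(-58 + 63) = -3/5 ≈ -0.60000)
R = 38587/5 (R = -3/5 + 7718 = 38587/5 ≈ 7717.4)
(R - 1652) + 33083 = (38587/5 - 1652) + 33083 = 30327/5 + 33083 = 195742/5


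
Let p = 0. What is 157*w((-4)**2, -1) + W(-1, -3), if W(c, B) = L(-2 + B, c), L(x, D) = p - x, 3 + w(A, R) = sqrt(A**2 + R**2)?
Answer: -466 + 157*sqrt(257) ≈ 2050.9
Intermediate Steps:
w(A, R) = -3 + sqrt(A**2 + R**2)
L(x, D) = -x (L(x, D) = 0 - x = -x)
W(c, B) = 2 - B (W(c, B) = -(-2 + B) = 2 - B)
157*w((-4)**2, -1) + W(-1, -3) = 157*(-3 + sqrt(((-4)**2)**2 + (-1)**2)) + (2 - 1*(-3)) = 157*(-3 + sqrt(16**2 + 1)) + (2 + 3) = 157*(-3 + sqrt(256 + 1)) + 5 = 157*(-3 + sqrt(257)) + 5 = (-471 + 157*sqrt(257)) + 5 = -466 + 157*sqrt(257)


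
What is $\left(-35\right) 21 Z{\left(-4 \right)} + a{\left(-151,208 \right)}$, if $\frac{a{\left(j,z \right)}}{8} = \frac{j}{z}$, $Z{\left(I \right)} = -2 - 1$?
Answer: $\frac{57179}{26} \approx 2199.2$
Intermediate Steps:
$Z{\left(I \right)} = -3$
$a{\left(j,z \right)} = \frac{8 j}{z}$ ($a{\left(j,z \right)} = 8 \frac{j}{z} = \frac{8 j}{z}$)
$\left(-35\right) 21 Z{\left(-4 \right)} + a{\left(-151,208 \right)} = \left(-35\right) 21 \left(-3\right) + 8 \left(-151\right) \frac{1}{208} = \left(-735\right) \left(-3\right) + 8 \left(-151\right) \frac{1}{208} = 2205 - \frac{151}{26} = \frac{57179}{26}$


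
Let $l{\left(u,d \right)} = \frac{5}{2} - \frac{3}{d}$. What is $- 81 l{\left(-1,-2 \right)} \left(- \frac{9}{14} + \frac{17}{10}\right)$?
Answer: $- \frac{11988}{35} \approx -342.51$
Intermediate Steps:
$l{\left(u,d \right)} = \frac{5}{2} - \frac{3}{d}$ ($l{\left(u,d \right)} = 5 \cdot \frac{1}{2} - \frac{3}{d} = \frac{5}{2} - \frac{3}{d}$)
$- 81 l{\left(-1,-2 \right)} \left(- \frac{9}{14} + \frac{17}{10}\right) = - 81 \left(\frac{5}{2} - \frac{3}{-2}\right) \left(- \frac{9}{14} + \frac{17}{10}\right) = - 81 \left(\frac{5}{2} - - \frac{3}{2}\right) \left(\left(-9\right) \frac{1}{14} + 17 \cdot \frac{1}{10}\right) = - 81 \left(\frac{5}{2} + \frac{3}{2}\right) \left(- \frac{9}{14} + \frac{17}{10}\right) = \left(-81\right) 4 \cdot \frac{37}{35} = \left(-324\right) \frac{37}{35} = - \frac{11988}{35}$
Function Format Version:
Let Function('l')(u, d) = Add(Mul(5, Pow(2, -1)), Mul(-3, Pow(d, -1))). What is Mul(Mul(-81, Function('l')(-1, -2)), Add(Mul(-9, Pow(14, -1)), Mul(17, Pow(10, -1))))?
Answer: Rational(-11988, 35) ≈ -342.51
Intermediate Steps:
Function('l')(u, d) = Add(Rational(5, 2), Mul(-3, Pow(d, -1))) (Function('l')(u, d) = Add(Mul(5, Rational(1, 2)), Mul(-3, Pow(d, -1))) = Add(Rational(5, 2), Mul(-3, Pow(d, -1))))
Mul(Mul(-81, Function('l')(-1, -2)), Add(Mul(-9, Pow(14, -1)), Mul(17, Pow(10, -1)))) = Mul(Mul(-81, Add(Rational(5, 2), Mul(-3, Pow(-2, -1)))), Add(Mul(-9, Pow(14, -1)), Mul(17, Pow(10, -1)))) = Mul(Mul(-81, Add(Rational(5, 2), Mul(-3, Rational(-1, 2)))), Add(Mul(-9, Rational(1, 14)), Mul(17, Rational(1, 10)))) = Mul(Mul(-81, Add(Rational(5, 2), Rational(3, 2))), Add(Rational(-9, 14), Rational(17, 10))) = Mul(Mul(-81, 4), Rational(37, 35)) = Mul(-324, Rational(37, 35)) = Rational(-11988, 35)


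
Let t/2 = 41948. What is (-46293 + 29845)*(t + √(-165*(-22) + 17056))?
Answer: -1379921408 - 16448*√20686 ≈ -1.3823e+9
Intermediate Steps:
t = 83896 (t = 2*41948 = 83896)
(-46293 + 29845)*(t + √(-165*(-22) + 17056)) = (-46293 + 29845)*(83896 + √(-165*(-22) + 17056)) = -16448*(83896 + √(3630 + 17056)) = -16448*(83896 + √20686) = -1379921408 - 16448*√20686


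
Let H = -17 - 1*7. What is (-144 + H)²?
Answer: 28224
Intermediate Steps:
H = -24 (H = -17 - 7 = -24)
(-144 + H)² = (-144 - 24)² = (-168)² = 28224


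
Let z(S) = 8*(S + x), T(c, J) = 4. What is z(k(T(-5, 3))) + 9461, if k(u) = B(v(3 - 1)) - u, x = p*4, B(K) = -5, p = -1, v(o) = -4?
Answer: 9357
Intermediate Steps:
x = -4 (x = -1*4 = -4)
k(u) = -5 - u
z(S) = -32 + 8*S (z(S) = 8*(S - 4) = 8*(-4 + S) = -32 + 8*S)
z(k(T(-5, 3))) + 9461 = (-32 + 8*(-5 - 1*4)) + 9461 = (-32 + 8*(-5 - 4)) + 9461 = (-32 + 8*(-9)) + 9461 = (-32 - 72) + 9461 = -104 + 9461 = 9357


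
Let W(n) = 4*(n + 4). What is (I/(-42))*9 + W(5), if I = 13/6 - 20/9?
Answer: 3025/84 ≈ 36.012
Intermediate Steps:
W(n) = 16 + 4*n (W(n) = 4*(4 + n) = 16 + 4*n)
I = -1/18 (I = 13*(⅙) - 20*⅑ = 13/6 - 20/9 = -1/18 ≈ -0.055556)
(I/(-42))*9 + W(5) = -1/18/(-42)*9 + (16 + 4*5) = -1/18*(-1/42)*9 + (16 + 20) = (1/756)*9 + 36 = 1/84 + 36 = 3025/84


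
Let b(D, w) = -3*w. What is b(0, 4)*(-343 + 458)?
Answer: -1380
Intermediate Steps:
b(0, 4)*(-343 + 458) = (-3*4)*(-343 + 458) = -12*115 = -1380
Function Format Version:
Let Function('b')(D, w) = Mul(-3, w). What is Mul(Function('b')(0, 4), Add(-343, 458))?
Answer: -1380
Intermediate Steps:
Mul(Function('b')(0, 4), Add(-343, 458)) = Mul(Mul(-3, 4), Add(-343, 458)) = Mul(-12, 115) = -1380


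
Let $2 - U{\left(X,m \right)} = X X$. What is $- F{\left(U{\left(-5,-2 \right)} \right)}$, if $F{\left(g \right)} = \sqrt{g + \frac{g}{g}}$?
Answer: $- i \sqrt{22} \approx - 4.6904 i$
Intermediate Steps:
$U{\left(X,m \right)} = 2 - X^{2}$ ($U{\left(X,m \right)} = 2 - X X = 2 - X^{2}$)
$F{\left(g \right)} = \sqrt{1 + g}$ ($F{\left(g \right)} = \sqrt{g + 1} = \sqrt{1 + g}$)
$- F{\left(U{\left(-5,-2 \right)} \right)} = - \sqrt{1 + \left(2 - \left(-5\right)^{2}\right)} = - \sqrt{1 + \left(2 - 25\right)} = - \sqrt{1 - 23} = - \sqrt{-22} = - i \sqrt{22}$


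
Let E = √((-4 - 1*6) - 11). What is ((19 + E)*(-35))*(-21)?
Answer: 13965 + 735*I*√21 ≈ 13965.0 + 3368.2*I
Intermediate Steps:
E = I*√21 (E = √((-4 - 6) - 11) = √(-10 - 11) = √(-21) = I*√21 ≈ 4.5826*I)
((19 + E)*(-35))*(-21) = ((19 + I*√21)*(-35))*(-21) = (-665 - 35*I*√21)*(-21) = 13965 + 735*I*√21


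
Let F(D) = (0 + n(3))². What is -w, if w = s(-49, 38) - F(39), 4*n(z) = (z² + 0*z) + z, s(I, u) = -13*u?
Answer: 503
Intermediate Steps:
n(z) = z/4 + z²/4 (n(z) = ((z² + 0*z) + z)/4 = ((z² + 0) + z)/4 = (z² + z)/4 = (z + z²)/4 = z/4 + z²/4)
F(D) = 9 (F(D) = (0 + (¼)*3*(1 + 3))² = (0 + (¼)*3*4)² = (0 + 3)² = 3² = 9)
w = -503 (w = -13*38 - 1*9 = -494 - 9 = -503)
-w = -1*(-503) = 503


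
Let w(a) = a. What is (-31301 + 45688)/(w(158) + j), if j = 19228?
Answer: 14387/19386 ≈ 0.74213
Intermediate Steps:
(-31301 + 45688)/(w(158) + j) = (-31301 + 45688)/(158 + 19228) = 14387/19386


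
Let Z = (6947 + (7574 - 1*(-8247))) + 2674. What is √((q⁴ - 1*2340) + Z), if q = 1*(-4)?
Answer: √23358 ≈ 152.83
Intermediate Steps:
q = -4
Z = 25442 (Z = (6947 + (7574 + 8247)) + 2674 = (6947 + 15821) + 2674 = 22768 + 2674 = 25442)
√((q⁴ - 1*2340) + Z) = √(((-4)⁴ - 1*2340) + 25442) = √((256 - 2340) + 25442) = √(-2084 + 25442) = √23358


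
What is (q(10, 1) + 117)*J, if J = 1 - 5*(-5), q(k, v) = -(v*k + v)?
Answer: 2756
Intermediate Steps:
q(k, v) = -v - k*v (q(k, v) = -(k*v + v) = -(v + k*v) = -v - k*v)
J = 26 (J = 1 + 25 = 26)
(q(10, 1) + 117)*J = (-1*1*(1 + 10) + 117)*26 = (-1*1*11 + 117)*26 = (-11 + 117)*26 = 106*26 = 2756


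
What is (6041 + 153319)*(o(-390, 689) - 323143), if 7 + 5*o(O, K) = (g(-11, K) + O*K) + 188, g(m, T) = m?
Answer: -60054975360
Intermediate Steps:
o(O, K) = 34 + K*O/5 (o(O, K) = -7/5 + ((-11 + O*K) + 188)/5 = -7/5 + ((-11 + K*O) + 188)/5 = -7/5 + (177 + K*O)/5 = -7/5 + (177/5 + K*O/5) = 34 + K*O/5)
(6041 + 153319)*(o(-390, 689) - 323143) = (6041 + 153319)*((34 + (⅕)*689*(-390)) - 323143) = 159360*((34 - 53742) - 323143) = 159360*(-53708 - 323143) = 159360*(-376851) = -60054975360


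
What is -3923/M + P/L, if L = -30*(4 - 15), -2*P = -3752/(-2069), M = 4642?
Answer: -122146141/144064470 ≈ -0.84786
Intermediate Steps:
P = -1876/2069 (P = -(-1876)/(-2069) = -(-1876)*(-1)/2069 = -½*3752/2069 = -1876/2069 ≈ -0.90672)
L = 330 (L = -30*(-11) = 330)
-3923/M + P/L = -3923/4642 - 1876/2069/330 = -3923*1/4642 - 1876/2069*1/330 = -3923/4642 - 938/341385 = -122146141/144064470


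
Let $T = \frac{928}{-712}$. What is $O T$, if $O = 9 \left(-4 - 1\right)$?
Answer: $\frac{5220}{89} \approx 58.652$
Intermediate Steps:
$O = -45$ ($O = 9 \left(-5\right) = -45$)
$T = - \frac{116}{89}$ ($T = 928 \left(- \frac{1}{712}\right) = - \frac{116}{89} \approx -1.3034$)
$O T = \left(-45\right) \left(- \frac{116}{89}\right) = \frac{5220}{89}$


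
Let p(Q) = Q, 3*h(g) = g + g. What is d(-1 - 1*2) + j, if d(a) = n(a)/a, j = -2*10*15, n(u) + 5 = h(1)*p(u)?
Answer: -893/3 ≈ -297.67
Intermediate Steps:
h(g) = 2*g/3 (h(g) = (g + g)/3 = (2*g)/3 = 2*g/3)
n(u) = -5 + 2*u/3 (n(u) = -5 + ((⅔)*1)*u = -5 + 2*u/3)
j = -300 (j = -20*15 = -300)
d(a) = (-5 + 2*a/3)/a
d(-1 - 1*2) + j = (⅔ - 5/(-1 - 1*2)) - 300 = (⅔ - 5/(-1 - 2)) - 300 = (⅔ - 5/(-3)) - 300 = (⅔ - 5*(-⅓)) - 300 = (⅔ + 5/3) - 300 = 7/3 - 300 = -893/3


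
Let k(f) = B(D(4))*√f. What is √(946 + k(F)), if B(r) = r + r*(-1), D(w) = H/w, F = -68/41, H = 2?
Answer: √946 ≈ 30.757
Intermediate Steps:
F = -68/41 (F = -68*1/41 = -68/41 ≈ -1.6585)
D(w) = 2/w
B(r) = 0 (B(r) = r - r = 0)
k(f) = 0 (k(f) = 0*√f = 0)
√(946 + k(F)) = √(946 + 0) = √946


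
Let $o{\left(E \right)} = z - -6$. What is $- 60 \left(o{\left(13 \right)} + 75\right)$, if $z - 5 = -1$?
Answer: $-5100$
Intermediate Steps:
$z = 4$ ($z = 5 - 1 = 4$)
$o{\left(E \right)} = 10$ ($o{\left(E \right)} = 4 - -6 = 4 + 6 = 10$)
$- 60 \left(o{\left(13 \right)} + 75\right) = - 60 \left(10 + 75\right) = \left(-60\right) 85 = -5100$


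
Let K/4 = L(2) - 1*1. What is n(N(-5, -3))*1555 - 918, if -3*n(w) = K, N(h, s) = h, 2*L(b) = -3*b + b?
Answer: 5302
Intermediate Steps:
L(b) = -b (L(b) = (-3*b + b)/2 = (-2*b)/2 = -b)
K = -12 (K = 4*(-1*2 - 1*1) = 4*(-2 - 1) = 4*(-3) = -12)
n(w) = 4 (n(w) = -1/3*(-12) = 4)
n(N(-5, -3))*1555 - 918 = 4*1555 - 918 = 6220 - 918 = 5302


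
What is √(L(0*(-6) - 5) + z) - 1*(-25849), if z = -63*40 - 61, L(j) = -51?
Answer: 25849 + 2*I*√658 ≈ 25849.0 + 51.303*I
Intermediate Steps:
z = -2581 (z = -2520 - 61 = -2581)
√(L(0*(-6) - 5) + z) - 1*(-25849) = √(-51 - 2581) - 1*(-25849) = √(-2632) + 25849 = 2*I*√658 + 25849 = 25849 + 2*I*√658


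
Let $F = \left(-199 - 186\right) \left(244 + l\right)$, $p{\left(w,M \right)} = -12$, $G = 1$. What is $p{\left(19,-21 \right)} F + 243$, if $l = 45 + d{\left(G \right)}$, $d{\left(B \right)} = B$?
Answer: $1340043$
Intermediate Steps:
$l = 46$ ($l = 45 + 1 = 46$)
$F = -111650$ ($F = \left(-199 - 186\right) \left(244 + 46\right) = \left(-385\right) 290 = -111650$)
$p{\left(19,-21 \right)} F + 243 = \left(-12\right) \left(-111650\right) + 243 = 1339800 + 243 = 1340043$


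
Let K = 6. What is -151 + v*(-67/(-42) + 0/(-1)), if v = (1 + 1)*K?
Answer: -923/7 ≈ -131.86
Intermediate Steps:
v = 12 (v = (1 + 1)*6 = 2*6 = 12)
-151 + v*(-67/(-42) + 0/(-1)) = -151 + 12*(-67/(-42) + 0/(-1)) = -151 + 12*(-67*(-1/42) + 0*(-1)) = -151 + 12*(67/42 + 0) = -151 + 12*(67/42) = -151 + 134/7 = -923/7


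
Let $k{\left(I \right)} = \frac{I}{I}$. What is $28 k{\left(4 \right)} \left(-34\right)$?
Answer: $-952$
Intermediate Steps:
$k{\left(I \right)} = 1$
$28 k{\left(4 \right)} \left(-34\right) = 28 \cdot 1 \left(-34\right) = 28 \left(-34\right) = -952$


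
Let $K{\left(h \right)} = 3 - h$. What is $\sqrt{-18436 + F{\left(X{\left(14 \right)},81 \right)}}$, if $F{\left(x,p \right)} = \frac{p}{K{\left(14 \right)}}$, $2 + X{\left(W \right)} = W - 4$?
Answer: $\frac{i \sqrt{2231647}}{11} \approx 135.81 i$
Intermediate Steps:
$X{\left(W \right)} = -6 + W$ ($X{\left(W \right)} = -2 + \left(W - 4\right) = -2 + \left(-4 + W\right) = -6 + W$)
$F{\left(x,p \right)} = - \frac{p}{11}$ ($F{\left(x,p \right)} = \frac{p}{3 - 14} = \frac{p}{-11} = p \left(- \frac{1}{11}\right) = - \frac{p}{11}$)
$\sqrt{-18436 + F{\left(X{\left(14 \right)},81 \right)}} = \sqrt{-18436 - \frac{81}{11}} = \sqrt{- \frac{202877}{11}} = \frac{i \sqrt{2231647}}{11}$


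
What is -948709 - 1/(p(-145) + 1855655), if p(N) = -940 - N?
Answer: -1759722375741/1854860 ≈ -9.4871e+5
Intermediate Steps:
-948709 - 1/(p(-145) + 1855655) = -948709 - 1/((-940 - 1*(-145)) + 1855655) = -948709 - 1/((-940 + 145) + 1855655) = -948709 - 1/(-795 + 1855655) = -948709 - 1/1854860 = -1759722375741/1854860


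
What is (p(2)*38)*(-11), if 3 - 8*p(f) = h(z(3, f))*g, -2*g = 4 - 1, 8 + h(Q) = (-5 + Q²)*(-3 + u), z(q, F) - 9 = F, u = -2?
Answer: 183711/4 ≈ 45928.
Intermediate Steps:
z(q, F) = 9 + F
h(Q) = 17 - 5*Q² (h(Q) = -8 + (-5 + Q²)*(-3 - 2) = -8 + (-5 + Q²)*(-5) = -8 + (25 - 5*Q²) = 17 - 5*Q²)
g = -3/2 (g = -(4 - 1)/2 = -½*3 = -3/2 ≈ -1.5000)
p(f) = 57/16 - 15*(9 + f)²/16 (p(f) = 3/8 - (17 - 5*(9 + f)²)*(-3)/(8*2) = 3/8 - (-51/2 + 15*(9 + f)²/2)/8 = 3/8 + (51/16 - 15*(9 + f)²/16) = 57/16 - 15*(9 + f)²/16)
(p(2)*38)*(-11) = ((57/16 - 15*(9 + 2)²/16)*38)*(-11) = ((57/16 - 15/16*11²)*38)*(-11) = ((57/16 - 15/16*121)*38)*(-11) = ((57/16 - 1815/16)*38)*(-11) = -879/8*38*(-11) = -16701/4*(-11) = 183711/4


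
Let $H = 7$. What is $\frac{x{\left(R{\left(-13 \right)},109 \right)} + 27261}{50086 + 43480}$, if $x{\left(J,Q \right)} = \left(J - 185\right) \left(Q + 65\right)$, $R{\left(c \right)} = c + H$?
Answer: $- \frac{543}{8506} \approx -0.063837$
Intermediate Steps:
$R{\left(c \right)} = 7 + c$ ($R{\left(c \right)} = c + 7 = 7 + c$)
$x{\left(J,Q \right)} = \left(-185 + J\right) \left(65 + Q\right)$
$\frac{x{\left(R{\left(-13 \right)},109 \right)} + 27261}{50086 + 43480} = \frac{\left(-12025 - 20165 + 65 \left(7 - 13\right) + \left(7 - 13\right) 109\right) + 27261}{50086 + 43480} = \frac{\left(-12025 - 20165 + 65 \left(-6\right) - 654\right) + 27261}{93566} = \left(\left(-12025 - 20165 - 390 - 654\right) + 27261\right) \frac{1}{93566} = \left(-33234 + 27261\right) \frac{1}{93566} = \left(-5973\right) \frac{1}{93566} = - \frac{543}{8506}$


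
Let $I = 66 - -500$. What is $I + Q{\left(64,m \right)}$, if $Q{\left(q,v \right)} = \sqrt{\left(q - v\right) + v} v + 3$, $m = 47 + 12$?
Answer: $1041$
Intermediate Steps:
$m = 59$
$Q{\left(q,v \right)} = 3 + v \sqrt{q}$ ($Q{\left(q,v \right)} = \sqrt{q} v + 3 = v \sqrt{q} + 3 = 3 + v \sqrt{q}$)
$I = 566$ ($I = 66 + 500 = 566$)
$I + Q{\left(64,m \right)} = 566 + \left(3 + 59 \sqrt{64}\right) = 566 + \left(3 + 59 \cdot 8\right) = 566 + \left(3 + 472\right) = 566 + 475 = 1041$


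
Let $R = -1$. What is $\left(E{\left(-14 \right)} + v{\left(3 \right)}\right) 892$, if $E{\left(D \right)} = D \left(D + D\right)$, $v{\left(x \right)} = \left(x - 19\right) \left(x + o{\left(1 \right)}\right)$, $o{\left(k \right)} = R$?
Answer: $321120$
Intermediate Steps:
$o{\left(k \right)} = -1$
$v{\left(x \right)} = \left(-1 + x\right) \left(-19 + x\right)$ ($v{\left(x \right)} = \left(x - 19\right) \left(x - 1\right) = \left(-19 + x\right) \left(-1 + x\right) = \left(-1 + x\right) \left(-19 + x\right)$)
$E{\left(D \right)} = 2 D^{2}$ ($E{\left(D \right)} = D 2 D = 2 D^{2}$)
$\left(E{\left(-14 \right)} + v{\left(3 \right)}\right) 892 = \left(2 \left(-14\right)^{2} + \left(19 + 3^{2} - 60\right)\right) 892 = \left(2 \cdot 196 + \left(19 + 9 - 60\right)\right) 892 = \left(392 - 32\right) 892 = 360 \cdot 892 = 321120$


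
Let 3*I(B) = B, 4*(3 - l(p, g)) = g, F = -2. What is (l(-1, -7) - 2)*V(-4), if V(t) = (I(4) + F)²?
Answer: 11/9 ≈ 1.2222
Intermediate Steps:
l(p, g) = 3 - g/4
I(B) = B/3
V(t) = 4/9 (V(t) = ((⅓)*4 - 2)² = (4/3 - 2)² = (-⅔)² = 4/9)
(l(-1, -7) - 2)*V(-4) = ((3 - ¼*(-7)) - 2)*(4/9) = ((3 + 7/4) - 2)*(4/9) = (19/4 - 2)*(4/9) = (11/4)*(4/9) = 11/9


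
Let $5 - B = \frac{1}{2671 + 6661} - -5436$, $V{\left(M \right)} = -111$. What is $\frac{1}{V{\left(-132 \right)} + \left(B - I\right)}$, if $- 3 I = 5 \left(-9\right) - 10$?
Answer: $- \frac{27996}{155667095} \approx -0.00017985$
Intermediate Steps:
$I = \frac{55}{3}$ ($I = - \frac{5 \left(-9\right) - 10}{3} = - \frac{-45 - 10}{3} = \left(- \frac{1}{3}\right) \left(-55\right) = \frac{55}{3} \approx 18.333$)
$B = - \frac{50682093}{9332}$ ($B = 5 - \left(\frac{1}{2671 + 6661} - -5436\right) = 5 - \left(\frac{1}{9332} + 5436\right) = 5 - \frac{50728753}{9332} = - \frac{50682093}{9332} \approx -5431.0$)
$\frac{1}{V{\left(-132 \right)} + \left(B - I\right)} = \frac{1}{-111 - \frac{152559539}{27996}} = \frac{1}{- \frac{155667095}{27996}} = - \frac{27996}{155667095}$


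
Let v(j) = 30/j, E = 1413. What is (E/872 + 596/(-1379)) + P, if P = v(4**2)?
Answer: 460435/150311 ≈ 3.0632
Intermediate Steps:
P = 15/8 (P = 30/(4**2) = 30/16 = 30*(1/16) = 15/8 ≈ 1.8750)
(E/872 + 596/(-1379)) + P = (1413/872 + 596/(-1379)) + 15/8 = (1413*(1/872) + 596*(-1/1379)) + 15/8 = (1413/872 - 596/1379) + 15/8 = 1428815/1202488 + 15/8 = 460435/150311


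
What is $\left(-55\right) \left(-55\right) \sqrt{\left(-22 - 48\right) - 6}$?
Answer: $6050 i \sqrt{19} \approx 26371.0 i$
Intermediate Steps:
$\left(-55\right) \left(-55\right) \sqrt{\left(-22 - 48\right) - 6} = 3025 \sqrt{\left(-22 - 48\right) - 6} = 3025 \sqrt{-70 - 6} = 3025 \sqrt{-76} = 3025 \cdot 2 i \sqrt{19} = 6050 i \sqrt{19}$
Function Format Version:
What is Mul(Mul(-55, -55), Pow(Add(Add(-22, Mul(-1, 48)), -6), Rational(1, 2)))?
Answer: Mul(6050, I, Pow(19, Rational(1, 2))) ≈ Mul(26371., I)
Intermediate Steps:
Mul(Mul(-55, -55), Pow(Add(Add(-22, Mul(-1, 48)), -6), Rational(1, 2))) = Mul(3025, Pow(Add(Add(-22, -48), -6), Rational(1, 2))) = Mul(3025, Pow(Add(-70, -6), Rational(1, 2))) = Mul(3025, Pow(-76, Rational(1, 2))) = Mul(3025, Mul(2, I, Pow(19, Rational(1, 2)))) = Mul(6050, I, Pow(19, Rational(1, 2)))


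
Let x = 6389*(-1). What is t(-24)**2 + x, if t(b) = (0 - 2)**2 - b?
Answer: -5605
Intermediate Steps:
t(b) = 4 - b (t(b) = (-2)**2 - b = 4 - b)
x = -6389
t(-24)**2 + x = (4 - 1*(-24))**2 - 6389 = (4 + 24)**2 - 6389 = 28**2 - 6389 = 784 - 6389 = -5605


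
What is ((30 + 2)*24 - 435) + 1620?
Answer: 1953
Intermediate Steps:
((30 + 2)*24 - 435) + 1620 = (32*24 - 435) + 1620 = (768 - 435) + 1620 = 333 + 1620 = 1953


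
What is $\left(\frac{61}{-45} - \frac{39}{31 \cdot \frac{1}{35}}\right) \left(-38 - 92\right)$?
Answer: $\frac{1646216}{279} \approx 5900.4$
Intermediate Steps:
$\left(\frac{61}{-45} - \frac{39}{31 \cdot \frac{1}{35}}\right) \left(-38 - 92\right) = \left(61 \left(- \frac{1}{45}\right) - \frac{39}{31 \cdot \frac{1}{35}}\right) \left(-130\right) = \left(- \frac{61}{45} - \frac{39}{\frac{31}{35}}\right) \left(-130\right) = \left(- \frac{61}{45} - \frac{1365}{31}\right) \left(-130\right) = \left(- \frac{63316}{1395}\right) \left(-130\right) = \frac{1646216}{279}$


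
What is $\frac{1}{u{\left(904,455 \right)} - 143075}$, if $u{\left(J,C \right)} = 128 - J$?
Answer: $- \frac{1}{143851} \approx -6.9516 \cdot 10^{-6}$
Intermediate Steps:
$\frac{1}{u{\left(904,455 \right)} - 143075} = \frac{1}{\left(128 - 904\right) - 143075} = \frac{1}{-776 - 143075} = \frac{1}{-143851} = - \frac{1}{143851}$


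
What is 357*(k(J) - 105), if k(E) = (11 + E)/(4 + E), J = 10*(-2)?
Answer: -596547/16 ≈ -37284.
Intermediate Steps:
J = -20
k(E) = (11 + E)/(4 + E)
357*(k(J) - 105) = 357*((11 - 20)/(4 - 20) - 105) = 357*(-9/(-16) - 105) = 357*(-1/16*(-9) - 105) = 357*(9/16 - 105) = 357*(-1671/16) = -596547/16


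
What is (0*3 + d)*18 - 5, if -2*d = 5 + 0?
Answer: -50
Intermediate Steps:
d = -5/2 (d = -(5 + 0)/2 = -½*5 = -5/2 ≈ -2.5000)
(0*3 + d)*18 - 5 = (0*3 - 5/2)*18 - 5 = (0 - 5/2)*18 - 5 = -5/2*18 - 5 = -45 - 5 = -50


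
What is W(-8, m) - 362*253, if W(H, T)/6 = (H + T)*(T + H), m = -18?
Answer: -87530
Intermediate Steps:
W(H, T) = 6*(H + T)**2 (W(H, T) = 6*((H + T)*(T + H)) = 6*((H + T)*(H + T)) = 6*(H + T)**2)
W(-8, m) - 362*253 = 6*(-8 - 18)**2 - 362*253 = 6*(-26)**2 - 91586 = 6*676 - 91586 = 4056 - 91586 = -87530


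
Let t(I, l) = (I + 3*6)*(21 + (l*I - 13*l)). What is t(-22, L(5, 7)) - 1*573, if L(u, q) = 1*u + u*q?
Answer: 4943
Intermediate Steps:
L(u, q) = u + q*u
t(I, l) = (18 + I)*(21 - 13*l + I*l) (t(I, l) = (I + 18)*(21 + (I*l - 13*l)) = (18 + I)*(21 + (-13*l + I*l)) = (18 + I)*(21 - 13*l + I*l))
t(-22, L(5, 7)) - 1*573 = (378 - 1170*(1 + 7) + 21*(-22) + (5*(1 + 7))*(-22)**2 + 5*(-22)*(5*(1 + 7))) - 1*573 = (378 - 1170*8 - 462 + (5*8)*484 + 5*(-22)*(5*8)) - 573 = (378 - 234*40 - 462 + 40*484 + 5*(-22)*40) - 573 = (378 - 9360 - 462 + 19360 - 4400) - 573 = 5516 - 573 = 4943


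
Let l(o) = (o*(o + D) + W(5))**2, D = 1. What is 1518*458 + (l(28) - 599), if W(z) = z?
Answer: 1362134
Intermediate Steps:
l(o) = (5 + o*(1 + o))**2 (l(o) = (o*(o + 1) + 5)**2 = (o*(1 + o) + 5)**2 = (5 + o*(1 + o))**2)
1518*458 + (l(28) - 599) = 1518*458 + ((5 + 28 + 28**2)**2 - 599) = 695244 + ((5 + 28 + 784)**2 - 599) = 695244 + (817**2 - 599) = 695244 + (667489 - 599) = 695244 + 666890 = 1362134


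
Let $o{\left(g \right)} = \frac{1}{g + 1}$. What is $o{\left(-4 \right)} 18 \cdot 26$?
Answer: $-156$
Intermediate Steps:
$o{\left(g \right)} = \frac{1}{1 + g}$
$o{\left(-4 \right)} 18 \cdot 26 = \frac{1}{1 - 4} \cdot 18 \cdot 26 = \frac{1}{-3} \cdot 18 \cdot 26 = \left(- \frac{1}{3}\right) 18 \cdot 26 = \left(-6\right) 26 = -156$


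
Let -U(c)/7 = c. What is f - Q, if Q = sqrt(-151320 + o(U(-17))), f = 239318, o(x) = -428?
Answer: 239318 - 2*I*sqrt(37937) ≈ 2.3932e+5 - 389.55*I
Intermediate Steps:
U(c) = -7*c
Q = 2*I*sqrt(37937) (Q = sqrt(-151320 - 428) = sqrt(-151748) = 2*I*sqrt(37937) ≈ 389.55*I)
f - Q = 239318 - 2*I*sqrt(37937)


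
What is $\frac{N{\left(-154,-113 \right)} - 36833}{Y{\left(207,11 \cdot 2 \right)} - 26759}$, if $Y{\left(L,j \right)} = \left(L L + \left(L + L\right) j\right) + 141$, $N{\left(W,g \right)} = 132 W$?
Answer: $- \frac{57161}{25339} \approx -2.2559$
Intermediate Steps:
$Y{\left(L,j \right)} = 141 + L^{2} + 2 L j$ ($Y{\left(L,j \right)} = \left(L^{2} + 2 L j\right) + 141 = 141 + L^{2} + 2 L j$)
$\frac{N{\left(-154,-113 \right)} - 36833}{Y{\left(207,11 \cdot 2 \right)} - 26759} = \frac{132 \left(-154\right) - 36833}{\left(141 + 207^{2} + 2 \cdot 207 \cdot 11 \cdot 2\right) - 26759} = \frac{-20328 - 36833}{\left(141 + 42849 + 2 \cdot 207 \cdot 22\right) - 26759} = - \frac{57161}{\left(141 + 42849 + 9108\right) - 26759} = - \frac{57161}{52098 - 26759} = - \frac{57161}{25339}$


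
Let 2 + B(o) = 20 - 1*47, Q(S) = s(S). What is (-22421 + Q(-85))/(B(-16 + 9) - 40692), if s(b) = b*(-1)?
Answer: 22336/40721 ≈ 0.54851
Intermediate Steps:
s(b) = -b
Q(S) = -S
B(o) = -29 (B(o) = -2 + (20 - 1*47) = -2 + (20 - 47) = -2 - 27 = -29)
(-22421 + Q(-85))/(B(-16 + 9) - 40692) = (-22421 - 1*(-85))/(-29 - 40692) = (-22421 + 85)/(-40721) = -22336*(-1/40721) = 22336/40721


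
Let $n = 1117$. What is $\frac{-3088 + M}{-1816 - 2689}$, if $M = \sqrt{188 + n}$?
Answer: $\frac{3088}{4505} - \frac{3 \sqrt{145}}{4505} \approx 0.67744$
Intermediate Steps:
$M = 3 \sqrt{145}$ ($M = \sqrt{188 + 1117} = \sqrt{1305} = 3 \sqrt{145} \approx 36.125$)
$\frac{-3088 + M}{-1816 - 2689} = \frac{-3088 + 3 \sqrt{145}}{-1816 - 2689} = \frac{-3088 + 3 \sqrt{145}}{-4505} = \left(-3088 + 3 \sqrt{145}\right) \left(- \frac{1}{4505}\right) = \frac{3088}{4505} - \frac{3 \sqrt{145}}{4505}$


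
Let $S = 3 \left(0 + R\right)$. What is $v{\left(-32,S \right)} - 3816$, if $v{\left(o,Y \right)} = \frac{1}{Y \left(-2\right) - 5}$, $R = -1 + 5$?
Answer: $- \frac{110665}{29} \approx -3816.0$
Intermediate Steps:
$R = 4$
$S = 12$ ($S = 3 \left(0 + 4\right) = 3 \cdot 4 = 12$)
$v{\left(o,Y \right)} = \frac{1}{-5 - 2 Y}$ ($v{\left(o,Y \right)} = \frac{1}{- 2 Y - 5} = \frac{1}{-5 - 2 Y}$)
$v{\left(-32,S \right)} - 3816 = - \frac{1}{5 + 2 \cdot 12} - 3816 = - \frac{1}{5 + 24} - 3816 = - \frac{1}{29} - 3816 = - \frac{110665}{29}$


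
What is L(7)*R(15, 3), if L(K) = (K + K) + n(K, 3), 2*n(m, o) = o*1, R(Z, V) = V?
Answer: 93/2 ≈ 46.500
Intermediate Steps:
n(m, o) = o/2 (n(m, o) = (o*1)/2 = o/2)
L(K) = 3/2 + 2*K (L(K) = (K + K) + (½)*3 = 2*K + 3/2 = 3/2 + 2*K)
L(7)*R(15, 3) = (3/2 + 2*7)*3 = (3/2 + 14)*3 = (31/2)*3 = 93/2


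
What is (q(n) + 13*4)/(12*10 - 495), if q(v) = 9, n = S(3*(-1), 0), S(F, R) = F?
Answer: -61/375 ≈ -0.16267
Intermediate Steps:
n = -3 (n = 3*(-1) = -3)
(q(n) + 13*4)/(12*10 - 495) = (9 + 13*4)/(12*10 - 495) = (9 + 52)/(120 - 495) = 61/(-375) = 61*(-1/375) = -61/375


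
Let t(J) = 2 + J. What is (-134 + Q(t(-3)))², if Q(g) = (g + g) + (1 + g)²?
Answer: 18496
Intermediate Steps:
Q(g) = (1 + g)² + 2*g (Q(g) = 2*g + (1 + g)² = (1 + g)² + 2*g)
(-134 + Q(t(-3)))² = (-134 + ((1 + (2 - 3))² + 2*(2 - 3)))² = (-134 + ((1 - 1)² + 2*(-1)))² = (-134 + (0² - 2))² = (-134 + (0 - 2))² = (-134 - 2)² = (-136)² = 18496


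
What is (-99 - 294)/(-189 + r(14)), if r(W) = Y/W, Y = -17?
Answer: 5502/2663 ≈ 2.0661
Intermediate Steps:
r(W) = -17/W
(-99 - 294)/(-189 + r(14)) = (-99 - 294)/(-189 - 17/14) = -393/(-189 - 17*1/14) = -393/(-189 - 17/14) = -393/(-2663/14) = -393*(-14/2663) = 5502/2663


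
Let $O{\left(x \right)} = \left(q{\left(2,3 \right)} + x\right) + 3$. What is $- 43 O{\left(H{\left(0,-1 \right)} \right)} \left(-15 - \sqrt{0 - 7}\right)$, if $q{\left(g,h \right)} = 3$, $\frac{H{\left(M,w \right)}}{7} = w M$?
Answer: $3870 + 258 i \sqrt{7} \approx 3870.0 + 682.6 i$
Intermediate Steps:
$H{\left(M,w \right)} = 7 M w$ ($H{\left(M,w \right)} = 7 w M = 7 M w$)
$O{\left(x \right)} = 6 + x$ ($O{\left(x \right)} = \left(3 + x\right) + 3 = 6 + x$)
$- 43 O{\left(H{\left(0,-1 \right)} \right)} \left(-15 - \sqrt{0 - 7}\right) = - 43 \left(6 + 7 \cdot 0 \left(-1\right)\right) \left(-15 - \sqrt{0 - 7}\right) = - 43 \left(6 + 0\right) \left(-15 - \sqrt{-7}\right) = \left(-43\right) 6 \left(-15 - i \sqrt{7}\right) = - 258 \left(-15 - i \sqrt{7}\right) = 3870 + 258 i \sqrt{7}$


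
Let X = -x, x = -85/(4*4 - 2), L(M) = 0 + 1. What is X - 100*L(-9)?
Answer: -1315/14 ≈ -93.929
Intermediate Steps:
L(M) = 1
x = -85/14 (x = -85/(16 - 2) = -85/14 ≈ -6.0714)
X = 85/14 (X = -1*(-85/14) = 85/14 ≈ 6.0714)
X - 100*L(-9) = 85/14 - 100*1 = 85/14 - 100 = -1315/14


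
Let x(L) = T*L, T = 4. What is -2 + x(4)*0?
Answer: -2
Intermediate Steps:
x(L) = 4*L
-2 + x(4)*0 = -2 + (4*4)*0 = -2 + 16*0 = -2 + 0 = -2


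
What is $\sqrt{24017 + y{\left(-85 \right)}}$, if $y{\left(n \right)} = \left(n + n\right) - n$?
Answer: $2 \sqrt{5983} \approx 154.7$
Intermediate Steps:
$y{\left(n \right)} = n$ ($y{\left(n \right)} = 2 n - n = n$)
$\sqrt{24017 + y{\left(-85 \right)}} = \sqrt{24017 - 85} = \sqrt{23932} = 2 \sqrt{5983}$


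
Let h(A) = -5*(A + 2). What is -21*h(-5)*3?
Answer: -945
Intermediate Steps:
h(A) = -10 - 5*A (h(A) = -5*(2 + A) = -10 - 5*A)
-21*h(-5)*3 = -21*(-10 - 5*(-5))*3 = -21*(-10 + 25)*3 = -21*15*3 = -315*3 = -945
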